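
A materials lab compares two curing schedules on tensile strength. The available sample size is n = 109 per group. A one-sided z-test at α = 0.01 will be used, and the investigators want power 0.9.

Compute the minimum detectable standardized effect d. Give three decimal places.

Need Φ(δ − 2.326) = 0.9, so δ = 2.326 + 1.282 = 3.608.
δ = d·√(n/2) ⇒ d = δ/√(n/2) = 3.608/√(109/2) = 0.4887.

d ≈ 0.489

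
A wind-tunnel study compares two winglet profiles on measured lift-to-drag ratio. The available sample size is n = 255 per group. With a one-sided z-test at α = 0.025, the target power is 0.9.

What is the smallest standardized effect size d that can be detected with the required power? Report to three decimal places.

Need Φ(δ − 1.960) = 0.9, so δ = 1.960 + 1.282 = 3.242.
δ = d·√(n/2) ⇒ d = δ/√(n/2) = 3.242/√(255/2) = 0.2871.

d ≈ 0.287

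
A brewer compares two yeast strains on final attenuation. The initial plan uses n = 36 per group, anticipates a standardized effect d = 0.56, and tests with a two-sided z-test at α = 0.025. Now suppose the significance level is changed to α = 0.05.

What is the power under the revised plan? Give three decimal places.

δ = d·√(n/2) = 0.56 × √(36/2) = 2.3759 (unchanged). New critical value: z_{0.025} = 1.960.
Revised power = Φ(δ − 1.960) + Φ(−δ − 1.960) = Φ(0.416) + Φ(-4.336) = 0.6613 + 0.0000 = 0.6613.

Power ≈ 0.661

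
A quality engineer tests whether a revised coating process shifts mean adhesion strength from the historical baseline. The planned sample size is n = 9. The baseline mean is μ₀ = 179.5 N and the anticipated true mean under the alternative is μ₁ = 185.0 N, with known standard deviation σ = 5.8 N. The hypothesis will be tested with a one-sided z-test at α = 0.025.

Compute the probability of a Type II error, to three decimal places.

Standardized effect: d = |μ₁ − μ₀| / σ = |185.0 − 179.5| / 5.8 = 0.9483
Noncentrality parameter: λ = d·√n = 0.9483 × √9 = 2.8448
One-sided α = 0.025 → critical value z_{0.025} = 1.960.
Power = Φ(λ − 1.960) = Φ(0.885) = 0.8119.
Type II error: β = 1 − power = 1 − 0.8119 = 0.1881.

β ≈ 0.188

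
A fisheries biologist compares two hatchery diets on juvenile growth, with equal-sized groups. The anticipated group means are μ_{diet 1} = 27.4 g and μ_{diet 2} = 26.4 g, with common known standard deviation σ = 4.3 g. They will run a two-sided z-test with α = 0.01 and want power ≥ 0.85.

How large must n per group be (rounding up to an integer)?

n = 483 per group

Standardized effect: d = |μ_{diet 1} − μ_{diet 2}| / σ = |27.4 − 26.4| / 4.3 = 0.2326
For power 0.85 need Φ(δ − z_{0.005}) = 0.85, so δ = z_{0.005} + z_{0.15} = 2.576 + 1.036 = 3.612.
(The Φ(−δ − z_{α/2}) term is vanishingly small for δ > 0 and is dropped in the standard sample-size formula.)
δ = d·√(n/2) ⇒ n = 2(δ/d)² = 2 × (3.612 / 0.2326)² = 482.53.
Round up to the next whole unit.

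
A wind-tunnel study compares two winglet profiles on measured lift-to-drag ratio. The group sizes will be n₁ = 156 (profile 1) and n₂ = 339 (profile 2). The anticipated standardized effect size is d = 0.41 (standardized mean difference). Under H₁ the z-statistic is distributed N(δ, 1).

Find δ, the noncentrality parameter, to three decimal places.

δ = d / √(1/n₁ + 1/n₂) = 0.41 / √(1/156 + 1/339) = 4.2378

δ ≈ 4.238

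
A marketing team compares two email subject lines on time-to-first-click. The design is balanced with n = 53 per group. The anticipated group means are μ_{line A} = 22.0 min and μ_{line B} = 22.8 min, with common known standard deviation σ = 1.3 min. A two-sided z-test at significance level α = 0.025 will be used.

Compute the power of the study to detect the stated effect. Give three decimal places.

Power ≈ 0.823

Standardized effect: d = |μ_{line A} − μ_{line B}| / σ = |22.0 − 22.8| / 1.3 = 0.6154
Noncentrality parameter: δ = d·√(n/2) = 0.6154 × √(53/2) = 3.1679
Critical value for a two-sided test at α = 0.025: z_{α/2} = 2.241.
Power = Φ(δ − 2.241) + Φ(−δ − 2.241) = Φ(0.926) + Φ(-5.409) = 0.8229 + 0.0000 = 0.8229.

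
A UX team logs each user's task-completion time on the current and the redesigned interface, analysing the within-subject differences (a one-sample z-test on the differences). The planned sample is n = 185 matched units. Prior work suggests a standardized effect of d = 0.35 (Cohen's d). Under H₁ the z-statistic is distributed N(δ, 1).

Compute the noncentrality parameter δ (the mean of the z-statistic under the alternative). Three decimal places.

δ ≈ 4.761

δ = d·√n = 0.35 × √185 = 4.7605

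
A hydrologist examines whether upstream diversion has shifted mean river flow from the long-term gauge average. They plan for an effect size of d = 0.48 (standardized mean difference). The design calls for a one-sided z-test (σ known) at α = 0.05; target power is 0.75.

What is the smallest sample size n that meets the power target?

For power 0.75 need Φ(δ − z_{0.05}) = 0.75, so δ = z_{0.05} + z_{0.25} = 1.645 + 0.674 = 2.319.
δ = d·√n ⇒ n = (δ/d)² = (2.319 / 0.48)² = 23.35.
Round up to the next whole unit.

n = 24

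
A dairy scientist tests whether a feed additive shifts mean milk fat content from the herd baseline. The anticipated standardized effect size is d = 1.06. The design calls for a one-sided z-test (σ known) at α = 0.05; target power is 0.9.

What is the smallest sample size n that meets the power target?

For power 0.9 need Φ(δ − z_{0.05}) = 0.9, so δ = z_{0.05} + z_{0.10} = 1.645 + 1.282 = 2.926.
δ = d·√n ⇒ n = (δ/d)² = (2.926 / 1.06)² = 7.62.
Round up to the next whole unit.

n = 8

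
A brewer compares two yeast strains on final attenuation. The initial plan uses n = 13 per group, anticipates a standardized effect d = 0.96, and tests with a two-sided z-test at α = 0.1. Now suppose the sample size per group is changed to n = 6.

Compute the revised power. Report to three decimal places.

Power ≈ 0.508

With n = 6 per group: δ = d·√(n/2) = 0.96 × √(6/2) = 1.6628. Critical value z_{0.05} = 1.645.
Revised power = Φ(δ − 1.645) + Φ(−δ − 1.645) = Φ(0.018) + Φ(-3.308) = 0.5071 + 0.0005 = 0.5076.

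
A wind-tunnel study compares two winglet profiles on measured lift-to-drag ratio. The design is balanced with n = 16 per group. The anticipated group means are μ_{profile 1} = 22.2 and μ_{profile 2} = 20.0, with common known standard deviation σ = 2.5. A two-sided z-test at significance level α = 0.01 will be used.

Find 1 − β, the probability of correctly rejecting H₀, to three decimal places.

Standardized effect: d = |μ_{profile 1} − μ_{profile 2}| / σ = |22.2 − 20.0| / 2.5 = 0.8800
Noncentrality parameter: δ = d·√(n/2) = 0.8800 × √(16/2) = 2.4890
Two-sided α = 0.01 → critical value z_{0.005} = 2.576.
Power = Φ(δ − 2.576) + Φ(−δ − 2.576) = Φ(-0.087) + Φ(-5.065) = 0.4654 + 0.0000 = 0.4654.

Power ≈ 0.465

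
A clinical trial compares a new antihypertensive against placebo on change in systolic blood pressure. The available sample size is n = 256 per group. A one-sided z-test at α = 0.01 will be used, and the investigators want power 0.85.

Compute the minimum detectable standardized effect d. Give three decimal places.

Required noncentrality: δ = z_{0.01} + z_{0.15} = 2.326 + 1.036 = 3.363.
δ = d·√(n/2) ⇒ d = δ/√(n/2) = 3.363/√(256/2) = 0.2972.

d ≈ 0.297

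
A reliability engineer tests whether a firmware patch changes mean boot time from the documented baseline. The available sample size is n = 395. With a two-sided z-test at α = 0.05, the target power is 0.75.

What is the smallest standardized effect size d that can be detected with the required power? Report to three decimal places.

d ≈ 0.133

Required noncentrality: δ = z_{0.025} + z_{0.25} = 1.960 + 0.674 = 2.634.
(The second rejection-region term Φ(−δ − z_{α/2}) is negligible and dropped.)
δ = d·√n ⇒ d = δ/√n = 2.634/√395 = 0.1326.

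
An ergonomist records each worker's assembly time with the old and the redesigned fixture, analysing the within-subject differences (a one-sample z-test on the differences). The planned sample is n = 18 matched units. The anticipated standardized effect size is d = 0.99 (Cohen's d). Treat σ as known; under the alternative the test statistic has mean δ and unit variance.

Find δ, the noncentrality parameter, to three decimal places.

δ ≈ 4.200

The noncentrality parameter scales effect size by the design's sample-size factor: δ = d·√n = 0.99 × √18 = 4.2002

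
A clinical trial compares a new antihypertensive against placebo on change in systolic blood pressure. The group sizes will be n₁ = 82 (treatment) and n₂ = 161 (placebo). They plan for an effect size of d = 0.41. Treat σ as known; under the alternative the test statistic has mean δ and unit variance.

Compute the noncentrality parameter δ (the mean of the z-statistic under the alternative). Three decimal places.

The noncentrality parameter scales effect size by the design's sample-size factor: δ = d / √(1/n₁ + 1/n₂) = 0.41 / √(1/82 + 1/161) = 3.0220

δ ≈ 3.022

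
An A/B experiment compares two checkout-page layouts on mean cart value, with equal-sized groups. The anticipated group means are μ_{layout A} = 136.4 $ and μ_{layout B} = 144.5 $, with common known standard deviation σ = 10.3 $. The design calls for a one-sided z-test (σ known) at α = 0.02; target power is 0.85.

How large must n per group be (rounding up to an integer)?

Standardized effect: d = |μ_{layout A} − μ_{layout B}| / σ = |136.4 − 144.5| / 10.3 = 0.7864
For power 0.85 need Φ(δ − z_{0.02}) = 0.85, so δ = z_{0.02} + z_{0.15} = 2.054 + 1.036 = 3.090.
δ = d·√(n/2) ⇒ n = 2(δ/d)² = 2 × (3.090 / 0.7864)² = 30.88.
Round up to the next whole unit.

n = 31 per group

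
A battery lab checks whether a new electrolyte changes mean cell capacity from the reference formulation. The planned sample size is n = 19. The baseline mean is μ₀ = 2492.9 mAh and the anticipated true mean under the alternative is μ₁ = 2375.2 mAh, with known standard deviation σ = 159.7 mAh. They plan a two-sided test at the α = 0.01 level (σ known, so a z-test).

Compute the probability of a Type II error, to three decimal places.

β ≈ 0.262

Standardized effect: d = |μ₁ − μ₀| / σ = |2375.2 − 2492.9| / 159.7 = 0.7370
Noncentrality parameter: δ = d·√n = 0.7370 × √19 = 3.2125
Two-sided α = 0.01 → critical value z_{0.005} = 2.576.
Power = Φ(δ − 2.576) + Φ(−δ − 2.576) = Φ(0.637) + Φ(-5.788) = 0.7378 + 0.0000 = 0.7378.
Type II error: β = 1 − power = 1 − 0.7378 = 0.2622.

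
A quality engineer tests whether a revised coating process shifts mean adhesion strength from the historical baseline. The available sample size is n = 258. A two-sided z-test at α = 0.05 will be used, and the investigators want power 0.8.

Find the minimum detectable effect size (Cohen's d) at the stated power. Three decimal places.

d ≈ 0.174

Need Φ(δ − 1.960) = 0.8, so δ = 1.960 + 0.842 = 2.802.
(Lower-tail contribution to power is negligible for δ > 0.)
δ = d·√n ⇒ d = δ/√n = 2.802/√258 = 0.1744.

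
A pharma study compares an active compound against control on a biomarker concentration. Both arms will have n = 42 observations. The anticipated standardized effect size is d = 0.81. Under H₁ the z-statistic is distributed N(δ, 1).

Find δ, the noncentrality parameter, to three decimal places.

δ ≈ 3.712

The noncentrality parameter scales effect size by the design's sample-size factor: δ = d·√(n/2) = 0.81 × √(42/2) = 3.7119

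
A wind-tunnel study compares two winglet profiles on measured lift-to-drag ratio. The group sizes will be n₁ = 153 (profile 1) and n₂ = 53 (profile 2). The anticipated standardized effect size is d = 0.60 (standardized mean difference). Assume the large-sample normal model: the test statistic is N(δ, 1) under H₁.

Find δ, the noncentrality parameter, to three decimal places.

δ ≈ 3.764

δ = d / √(1/n₁ + 1/n₂) = 0.60 / √(1/153 + 1/53) = 3.7644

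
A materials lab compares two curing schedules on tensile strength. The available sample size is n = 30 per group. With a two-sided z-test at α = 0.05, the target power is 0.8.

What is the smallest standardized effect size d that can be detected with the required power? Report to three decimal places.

d ≈ 0.723

Need Φ(δ − 1.960) = 0.8, so δ = 1.960 + 0.842 = 2.802.
(Lower-tail contribution to power is negligible for δ > 0.)
δ = d·√(n/2) ⇒ d = δ/√(n/2) = 2.802/√(30/2) = 0.7234.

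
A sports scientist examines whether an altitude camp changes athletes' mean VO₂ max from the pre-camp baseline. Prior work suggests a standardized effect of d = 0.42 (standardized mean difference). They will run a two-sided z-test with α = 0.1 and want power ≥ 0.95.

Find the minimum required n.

n = 62

For power 0.95 need Φ(δ − z_{0.05}) = 0.95, so δ = z_{0.05} + z_{0.05} = 1.645 + 1.645 = 3.290.
(Ignoring the negligible lower-tail rejection probability gives the usual closed-form inversion.)
δ = d·√n ⇒ n = (δ/d)² = (3.290 / 0.42)² = 61.35.
Round up to the next whole unit.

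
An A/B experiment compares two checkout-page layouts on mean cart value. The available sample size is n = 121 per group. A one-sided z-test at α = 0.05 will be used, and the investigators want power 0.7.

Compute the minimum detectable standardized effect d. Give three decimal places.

Need Φ(δ − 1.645) = 0.7, so δ = 1.645 + 0.524 = 2.169.
δ = d·√(n/2) ⇒ d = δ/√(n/2) = 2.169/√(121/2) = 0.2789.

d ≈ 0.279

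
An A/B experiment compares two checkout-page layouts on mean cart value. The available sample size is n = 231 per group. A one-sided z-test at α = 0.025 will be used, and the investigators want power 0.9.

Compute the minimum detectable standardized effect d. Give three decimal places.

d ≈ 0.302

Required noncentrality: δ = z_{0.025} + z_{0.10} = 1.960 + 1.282 = 3.242.
δ = d·√(n/2) ⇒ d = δ/√(n/2) = 3.242/√(231/2) = 0.3016.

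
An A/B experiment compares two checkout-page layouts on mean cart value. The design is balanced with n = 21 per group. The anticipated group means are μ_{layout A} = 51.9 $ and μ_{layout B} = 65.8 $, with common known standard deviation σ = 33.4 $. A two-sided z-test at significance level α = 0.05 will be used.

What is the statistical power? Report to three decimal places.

Power ≈ 0.271

Standardized effect: d = |μ_{layout A} − μ_{layout B}| / σ = |51.9 − 65.8| / 33.4 = 0.4162
Noncentrality parameter: δ = d·√(n/2) = 0.4162 × √(21/2) = 1.3485
Critical value for a two-sided test at α = 0.05: z_{α/2} = 1.960.
Power = Φ(δ − 1.960) + Φ(−δ − 1.960) = Φ(-0.611) + Φ(-3.309) = 0.2705 + 0.0005 = 0.2709.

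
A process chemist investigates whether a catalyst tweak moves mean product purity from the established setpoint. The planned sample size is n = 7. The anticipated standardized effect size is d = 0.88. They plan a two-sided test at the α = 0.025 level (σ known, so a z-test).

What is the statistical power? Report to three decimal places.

Power ≈ 0.535

Noncentrality parameter: δ = d·√n = 0.88 × √7 = 2.3283
Critical value for a two-sided test at α = 0.025: z_{α/2} = 2.241.
Power = Φ(δ − 2.241) + Φ(−δ − 2.241) = Φ(0.087) + Φ(-4.570) = 0.5346 + 0.0000 = 0.5346.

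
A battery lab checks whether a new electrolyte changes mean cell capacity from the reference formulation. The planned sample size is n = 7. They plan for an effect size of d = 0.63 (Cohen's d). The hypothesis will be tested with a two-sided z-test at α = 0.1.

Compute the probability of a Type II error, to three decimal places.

β ≈ 0.491

Noncentrality parameter: δ = d·√n = 0.63 × √7 = 1.6668
Two-sided α = 0.1 → critical value z_{0.05} = 1.645.
Power = Φ(δ − 1.645) + Φ(−δ − 1.645) = Φ(0.022) + Φ(-3.312) = 0.5088 + 0.0005 = 0.5092.
Type II error: β = 1 − power = 1 − 0.5092 = 0.4908.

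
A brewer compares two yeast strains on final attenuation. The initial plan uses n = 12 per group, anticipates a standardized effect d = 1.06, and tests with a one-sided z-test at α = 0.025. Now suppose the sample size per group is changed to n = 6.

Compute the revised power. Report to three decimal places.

Power ≈ 0.451

With n = 6 per group: δ = d·√(n/2) = 1.06 × √(6/2) = 1.8360. Critical value z_{0.025} = 1.960.
Revised power = P(Z > 1.960 − δ) = Φ(-0.124) = 0.4507.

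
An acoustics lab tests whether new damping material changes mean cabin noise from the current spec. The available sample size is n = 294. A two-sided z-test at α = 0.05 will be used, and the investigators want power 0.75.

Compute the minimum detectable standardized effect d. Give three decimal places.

d ≈ 0.154

Need Φ(δ − 1.960) = 0.75, so δ = 1.960 + 0.674 = 2.634.
(The second rejection-region term Φ(−δ − z_{α/2}) is negligible and dropped.)
δ = d·√n ⇒ d = δ/√n = 2.634/√294 = 0.1536.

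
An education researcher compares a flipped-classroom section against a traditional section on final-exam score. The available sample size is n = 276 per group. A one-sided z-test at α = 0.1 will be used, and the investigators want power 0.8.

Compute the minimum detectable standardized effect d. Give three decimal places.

Need Φ(δ − 1.282) = 0.8, so δ = 1.282 + 0.842 = 2.123.
δ = d·√(n/2) ⇒ d = δ/√(n/2) = 2.123/√(276/2) = 0.1807.

d ≈ 0.181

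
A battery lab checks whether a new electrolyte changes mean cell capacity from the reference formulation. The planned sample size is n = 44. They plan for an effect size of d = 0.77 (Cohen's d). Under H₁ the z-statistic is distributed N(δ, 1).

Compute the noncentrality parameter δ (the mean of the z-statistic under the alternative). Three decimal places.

δ ≈ 5.108

δ = d·√n = 0.77 × √44 = 5.1076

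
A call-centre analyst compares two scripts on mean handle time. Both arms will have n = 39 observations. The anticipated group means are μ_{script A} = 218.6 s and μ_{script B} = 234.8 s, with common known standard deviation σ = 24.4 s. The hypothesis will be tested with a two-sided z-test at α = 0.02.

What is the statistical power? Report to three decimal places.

Power ≈ 0.728

Standardized effect: d = |μ_{script A} − μ_{script B}| / σ = |218.6 − 234.8| / 24.4 = 0.6639
Noncentrality parameter: δ = d·√(n/2) = 0.6639 × √(39/2) = 2.9319
Two-sided α = 0.02 → critical value z_{0.01} = 2.326.
Power = Φ(δ − 2.326) + Φ(−δ − 2.326) = Φ(0.606) + Φ(-5.258) = 0.7276 + 0.0000 = 0.7276.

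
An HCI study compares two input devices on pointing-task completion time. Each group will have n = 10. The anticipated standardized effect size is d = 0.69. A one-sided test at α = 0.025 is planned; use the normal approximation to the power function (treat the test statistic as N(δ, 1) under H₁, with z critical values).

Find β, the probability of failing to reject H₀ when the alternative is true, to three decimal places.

Noncentrality parameter: δ = d·√(n/2) = 0.69 × √(10/2) = 1.5429
Critical value for a one-sided test at α = 0.025: z_α = 1.960.
Power = P(Z > 1.960 − δ) = Φ(-0.417) = 0.3383.
Type II error: β = 1 − power = 1 − 0.3383 = 0.6617.

β ≈ 0.662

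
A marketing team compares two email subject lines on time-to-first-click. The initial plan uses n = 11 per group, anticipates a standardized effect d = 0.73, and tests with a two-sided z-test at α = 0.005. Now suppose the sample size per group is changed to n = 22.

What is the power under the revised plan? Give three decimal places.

With n = 22 per group: δ = d·√(n/2) = 0.73 × √(22/2) = 2.4211. Critical value z_{0.0025} = 2.807.
Revised power = Φ(δ − 2.807) + Φ(−δ − 2.807) = Φ(-0.386) + Φ(-5.228) = 0.3498 + 0.0000 = 0.3498.

Power ≈ 0.350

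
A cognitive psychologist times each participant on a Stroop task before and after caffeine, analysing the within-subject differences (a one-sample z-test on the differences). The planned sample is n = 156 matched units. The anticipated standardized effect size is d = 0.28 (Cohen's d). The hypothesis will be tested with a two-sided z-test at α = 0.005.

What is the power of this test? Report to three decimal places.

Power ≈ 0.755

Noncentrality parameter: δ = d·√n = 0.28 × √156 = 3.4972
Critical value for a two-sided test at α = 0.005: z_{α/2} = 2.807.
Power = Φ(δ − 2.807) + Φ(−δ − 2.807) = Φ(0.690) + Φ(-6.304) = 0.7550 + 0.0000 = 0.7550.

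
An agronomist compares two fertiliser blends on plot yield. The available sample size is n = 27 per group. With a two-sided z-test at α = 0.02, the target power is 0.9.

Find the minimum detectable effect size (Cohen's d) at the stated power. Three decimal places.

d ≈ 0.982

Required noncentrality: δ = z_{0.01} + z_{0.10} = 2.326 + 1.282 = 3.608.
(Lower-tail contribution to power is negligible for δ > 0.)
δ = d·√(n/2) ⇒ d = δ/√(n/2) = 3.608/√(27/2) = 0.9819.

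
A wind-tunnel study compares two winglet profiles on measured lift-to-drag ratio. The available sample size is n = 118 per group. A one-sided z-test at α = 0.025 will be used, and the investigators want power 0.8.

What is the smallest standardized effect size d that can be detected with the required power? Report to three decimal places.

Required noncentrality: δ = z_{0.025} + z_{0.20} = 1.960 + 0.842 = 2.802.
δ = d·√(n/2) ⇒ d = δ/√(n/2) = 2.802/√(118/2) = 0.3647.

d ≈ 0.365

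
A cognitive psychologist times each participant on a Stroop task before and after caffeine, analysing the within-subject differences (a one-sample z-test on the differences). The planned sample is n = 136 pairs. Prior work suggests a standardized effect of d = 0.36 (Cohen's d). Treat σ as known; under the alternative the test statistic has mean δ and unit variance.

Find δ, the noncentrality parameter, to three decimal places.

δ ≈ 4.198

The noncentrality parameter scales effect size by the design's sample-size factor: δ = d·√n = 0.36 × √136 = 4.1983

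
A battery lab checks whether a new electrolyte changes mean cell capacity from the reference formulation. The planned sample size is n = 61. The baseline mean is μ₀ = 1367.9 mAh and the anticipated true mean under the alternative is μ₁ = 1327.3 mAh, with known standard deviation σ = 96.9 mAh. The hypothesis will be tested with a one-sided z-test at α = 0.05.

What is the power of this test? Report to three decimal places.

Power ≈ 0.948

Standardized effect: d = |μ₁ − μ₀| / σ = |1327.3 − 1367.9| / 96.9 = 0.4190
Noncentrality parameter: δ = d·√n = 0.4190 × √61 = 3.2724
Critical value for a one-sided test at α = 0.05: z_α = 1.645.
Power = Φ(δ − 1.645) = Φ(1.628) = 0.9482.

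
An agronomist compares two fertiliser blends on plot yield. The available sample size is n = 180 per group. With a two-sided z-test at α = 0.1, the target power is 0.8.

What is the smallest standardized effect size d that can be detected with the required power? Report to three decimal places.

Need Φ(δ − 1.645) = 0.8, so δ = 1.645 + 0.842 = 2.486.
(Lower-tail contribution to power is negligible for δ > 0.)
δ = d·√(n/2) ⇒ d = δ/√(n/2) = 2.486/√(180/2) = 0.2621.

d ≈ 0.262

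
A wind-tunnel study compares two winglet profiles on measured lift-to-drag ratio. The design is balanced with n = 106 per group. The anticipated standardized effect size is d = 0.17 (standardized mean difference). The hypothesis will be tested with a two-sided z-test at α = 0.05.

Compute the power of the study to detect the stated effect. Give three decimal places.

Noncentrality parameter: λ = d·√(n/2) = 0.17 × √(106/2) = 1.2376
Critical value for a two-sided test at α = 0.05: z_{α/2} = 1.960.
Power = Φ(λ − 1.960) + Φ(−λ − 1.960) = Φ(-0.722) + Φ(-3.198) = 0.2350 + 0.0007 = 0.2357.

Power ≈ 0.236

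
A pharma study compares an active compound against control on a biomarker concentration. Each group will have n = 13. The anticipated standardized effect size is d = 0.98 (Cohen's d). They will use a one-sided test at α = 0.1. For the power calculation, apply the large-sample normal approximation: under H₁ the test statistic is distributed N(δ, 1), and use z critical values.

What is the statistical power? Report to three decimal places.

Power ≈ 0.888

Noncentrality parameter: δ = d·√(n/2) = 0.98 × √(13/2) = 2.4985
Critical value for a one-sided test at α = 0.1: z_α = 1.282.
Power = Φ(δ − 1.282) = Φ(1.217) = 0.8882.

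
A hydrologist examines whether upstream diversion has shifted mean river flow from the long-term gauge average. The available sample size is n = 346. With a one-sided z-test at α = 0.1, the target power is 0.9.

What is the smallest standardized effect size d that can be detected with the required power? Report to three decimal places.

d ≈ 0.138

Required noncentrality: δ = z_{0.1} + z_{0.10} = 1.282 + 1.282 = 2.563.
δ = d·√n ⇒ d = δ/√n = 2.563/√346 = 0.1378.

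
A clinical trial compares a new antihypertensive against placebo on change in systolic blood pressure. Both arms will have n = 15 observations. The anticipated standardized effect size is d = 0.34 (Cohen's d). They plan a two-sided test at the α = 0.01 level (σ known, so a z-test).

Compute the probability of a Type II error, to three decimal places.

β ≈ 0.950

Noncentrality parameter: δ = d·√(n/2) = 0.34 × √(15/2) = 0.9311
Critical value for a two-sided test at α = 0.01: z_{α/2} = 2.576.
Power = Φ(δ − 2.576) + Φ(−δ − 2.576) = Φ(-1.645) + Φ(-3.507) = 0.0500 + 0.0002 = 0.0502.
Type II error: β = 1 − power = 1 − 0.0502 = 0.9498.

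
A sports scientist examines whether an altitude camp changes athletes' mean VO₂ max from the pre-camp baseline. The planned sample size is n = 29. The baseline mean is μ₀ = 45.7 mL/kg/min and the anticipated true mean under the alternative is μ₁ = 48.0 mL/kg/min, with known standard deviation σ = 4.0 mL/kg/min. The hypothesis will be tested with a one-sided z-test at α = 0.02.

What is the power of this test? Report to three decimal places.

Power ≈ 0.851

Standardized effect: d = |μ₁ − μ₀| / σ = |48.0 − 45.7| / 4.0 = 0.5750
Noncentrality parameter: δ = d·√n = 0.5750 × √29 = 3.0965
One-sided α = 0.02 → critical value z_{0.02} = 2.054.
Power = Φ(δ − 2.054) = Φ(1.043) = 0.8515.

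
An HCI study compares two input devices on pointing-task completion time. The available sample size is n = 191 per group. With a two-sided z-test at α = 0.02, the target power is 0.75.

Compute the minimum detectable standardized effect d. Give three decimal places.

d ≈ 0.307

Required noncentrality: δ = z_{0.01} + z_{0.25} = 2.326 + 0.674 = 3.001.
(The second rejection-region term Φ(−δ − z_{α/2}) is negligible and dropped.)
δ = d·√(n/2) ⇒ d = δ/√(n/2) = 3.001/√(191/2) = 0.3071.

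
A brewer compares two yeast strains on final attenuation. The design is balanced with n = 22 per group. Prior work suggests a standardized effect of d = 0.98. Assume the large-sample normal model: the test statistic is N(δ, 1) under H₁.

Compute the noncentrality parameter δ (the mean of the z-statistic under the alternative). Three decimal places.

δ ≈ 3.250

The noncentrality parameter scales effect size by the design's sample-size factor: δ = d·√(n/2) = 0.98 × √(22/2) = 3.2503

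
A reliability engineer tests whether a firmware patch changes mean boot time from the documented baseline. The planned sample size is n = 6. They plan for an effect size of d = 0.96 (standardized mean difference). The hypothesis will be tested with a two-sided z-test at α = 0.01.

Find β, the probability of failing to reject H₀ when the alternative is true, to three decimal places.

β ≈ 0.589

Noncentrality parameter: δ = d·√n = 0.96 × √6 = 2.3515
Critical value for a two-sided test at α = 0.01: z_{α/2} = 2.576.
Power = Φ(δ − 2.576) + Φ(−δ − 2.576) = Φ(-0.224) + Φ(-4.927) = 0.4113 + 0.0000 = 0.4113.
Type II error: β = 1 − power = 1 − 0.4113 = 0.5887.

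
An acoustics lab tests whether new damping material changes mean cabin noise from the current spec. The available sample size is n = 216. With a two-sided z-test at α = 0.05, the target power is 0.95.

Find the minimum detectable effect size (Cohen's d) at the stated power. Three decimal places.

d ≈ 0.245

Required noncentrality: δ = z_{0.025} + z_{0.05} = 1.960 + 1.645 = 3.605.
(The second rejection-region term Φ(−δ − z_{α/2}) is negligible and dropped.)
δ = d·√n ⇒ d = δ/√n = 3.605/√216 = 0.2453.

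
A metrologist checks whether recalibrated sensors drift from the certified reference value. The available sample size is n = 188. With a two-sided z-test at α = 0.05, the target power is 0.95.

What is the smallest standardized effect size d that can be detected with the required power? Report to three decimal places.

Required noncentrality: δ = z_{0.025} + z_{0.05} = 1.960 + 1.645 = 3.605.
(The second rejection-region term Φ(−δ − z_{α/2}) is negligible and dropped.)
δ = d·√n ⇒ d = δ/√n = 3.605/√188 = 0.2629.

d ≈ 0.263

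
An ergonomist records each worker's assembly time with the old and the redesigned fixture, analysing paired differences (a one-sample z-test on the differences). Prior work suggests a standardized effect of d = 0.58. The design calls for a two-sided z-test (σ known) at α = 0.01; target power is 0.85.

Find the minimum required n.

n = 39

For power 0.85 need Φ(δ − z_{0.005}) = 0.85, so δ = z_{0.005} + z_{0.15} = 2.576 + 1.036 = 3.612.
(The Φ(−δ − z_{α/2}) term is vanishingly small for δ > 0 and is dropped in the standard sample-size formula.)
δ = d·√n ⇒ n = (δ/d)² = (3.612 / 0.58)² = 38.79.
Rounding up, n = 39.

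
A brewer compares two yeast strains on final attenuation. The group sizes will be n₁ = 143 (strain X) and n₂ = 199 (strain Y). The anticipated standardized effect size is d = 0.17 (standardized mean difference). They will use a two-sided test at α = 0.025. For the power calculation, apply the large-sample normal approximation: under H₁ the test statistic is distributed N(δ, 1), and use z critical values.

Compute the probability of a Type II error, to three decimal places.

Noncentrality parameter: δ = d / √(1/n₁ + 1/n₂) = 0.17 / √(1/143 + 1/199) = 1.5507
Two-sided α = 0.025 → critical value z_{0.0125} = 2.241.
Power = Φ(δ − 2.241) + Φ(−δ − 2.241) = Φ(-0.691) + Φ(-3.792) = 0.2449 + 0.0001 = 0.2450.
Type II error: β = 1 − power = 1 − 0.2450 = 0.7550.

β ≈ 0.755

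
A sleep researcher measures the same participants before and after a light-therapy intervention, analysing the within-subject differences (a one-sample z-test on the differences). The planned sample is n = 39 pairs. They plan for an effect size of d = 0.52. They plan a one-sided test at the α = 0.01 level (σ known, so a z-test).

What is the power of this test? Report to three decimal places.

Power ≈ 0.821

Noncentrality parameter: λ = d·√n = 0.52 × √39 = 3.2474
Critical value for a one-sided test at α = 0.01: z_α = 2.326.
Power = Φ(λ − 2.326) = Φ(0.921) = 0.8215.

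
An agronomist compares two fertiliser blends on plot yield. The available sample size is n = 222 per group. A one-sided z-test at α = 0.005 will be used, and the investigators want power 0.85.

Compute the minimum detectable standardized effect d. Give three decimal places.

Required noncentrality: δ = z_{0.005} + z_{0.15} = 2.576 + 1.036 = 3.612.
δ = d·√(n/2) ⇒ d = δ/√(n/2) = 3.612/√(222/2) = 0.3429.

d ≈ 0.343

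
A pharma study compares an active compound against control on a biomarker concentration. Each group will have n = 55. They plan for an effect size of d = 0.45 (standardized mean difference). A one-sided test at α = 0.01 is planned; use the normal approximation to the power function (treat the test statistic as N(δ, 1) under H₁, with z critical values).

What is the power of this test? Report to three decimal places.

Noncentrality parameter: δ = d·√(n/2) = 0.45 × √(55/2) = 2.3598
Critical value for a one-sided test at α = 0.01: z_α = 2.326.
Power = Φ(δ − 2.326) = Φ(0.033) = 0.5134.

Power ≈ 0.513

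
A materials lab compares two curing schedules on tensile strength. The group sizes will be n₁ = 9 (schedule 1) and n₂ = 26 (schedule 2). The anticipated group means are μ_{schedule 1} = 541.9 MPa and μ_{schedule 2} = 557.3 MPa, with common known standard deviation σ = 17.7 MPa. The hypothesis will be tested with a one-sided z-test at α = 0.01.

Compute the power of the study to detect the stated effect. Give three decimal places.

Standardized effect: d = |μ_{schedule 1} − μ_{schedule 2}| / σ = |541.9 − 557.3| / 17.7 = 0.8701
Noncentrality parameter: δ = d / √(1/n₁ + 1/n₂) = 0.8701 / √(1/9 + 1/26) = 2.2497
Critical value for a one-sided test at α = 0.01: z_α = 2.326.
Power = P(Z > 2.326 − δ) = Φ(-0.077) = 0.4694.

Power ≈ 0.469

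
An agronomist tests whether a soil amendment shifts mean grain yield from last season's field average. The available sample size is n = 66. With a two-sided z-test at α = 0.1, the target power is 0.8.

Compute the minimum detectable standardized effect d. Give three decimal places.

d ≈ 0.306

Need Φ(δ − 1.645) = 0.8, so δ = 1.645 + 0.842 = 2.486.
(The second rejection-region term Φ(−δ − z_{α/2}) is negligible and dropped.)
δ = d·√n ⇒ d = δ/√n = 2.486/√66 = 0.3061.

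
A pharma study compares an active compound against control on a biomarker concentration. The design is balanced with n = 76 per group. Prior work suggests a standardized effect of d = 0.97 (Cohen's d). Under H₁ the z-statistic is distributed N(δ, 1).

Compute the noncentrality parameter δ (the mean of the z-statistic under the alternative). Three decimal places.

The noncentrality parameter scales effect size by the design's sample-size factor: δ = d·√(n/2) = 0.97 × √(76/2) = 5.9795

δ ≈ 5.979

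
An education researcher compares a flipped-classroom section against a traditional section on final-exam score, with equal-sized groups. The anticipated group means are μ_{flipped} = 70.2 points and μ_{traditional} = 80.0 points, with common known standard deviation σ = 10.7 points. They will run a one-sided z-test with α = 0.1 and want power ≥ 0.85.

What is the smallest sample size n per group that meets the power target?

n = 13 per group

Standardized effect: d = |μ_{flipped} − μ_{traditional}| / σ = |70.2 − 80.0| / 10.7 = 0.9159
Set Φ(δ − 1.282) = 0.85; then δ − 1.282 = Φ⁻¹(0.85) = 1.036, giving δ = 2.318.
δ = d·√(n/2) ⇒ n = 2(δ/d)² = 2 × (2.318 / 0.9159)² = 12.81.
Round up to the next whole unit.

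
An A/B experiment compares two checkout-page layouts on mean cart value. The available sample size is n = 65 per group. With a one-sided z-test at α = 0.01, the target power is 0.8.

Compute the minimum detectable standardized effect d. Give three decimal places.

d ≈ 0.556

Required noncentrality: δ = z_{0.01} + z_{0.20} = 2.326 + 0.842 = 3.168.
δ = d·√(n/2) ⇒ d = δ/√(n/2) = 3.168/√(65/2) = 0.5557.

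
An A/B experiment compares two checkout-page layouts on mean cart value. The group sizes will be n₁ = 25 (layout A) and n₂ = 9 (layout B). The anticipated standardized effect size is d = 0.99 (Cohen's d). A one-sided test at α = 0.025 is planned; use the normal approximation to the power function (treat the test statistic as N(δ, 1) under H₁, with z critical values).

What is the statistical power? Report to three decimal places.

Noncentrality parameter: δ = d / √(1/n₁ + 1/n₂) = 0.99 / √(1/25 + 1/9) = 2.5468
Critical value for a one-sided test at α = 0.025: z_α = 1.960.
Power = P(Z > 1.960 − δ) = Φ(0.587) = 0.7213.

Power ≈ 0.721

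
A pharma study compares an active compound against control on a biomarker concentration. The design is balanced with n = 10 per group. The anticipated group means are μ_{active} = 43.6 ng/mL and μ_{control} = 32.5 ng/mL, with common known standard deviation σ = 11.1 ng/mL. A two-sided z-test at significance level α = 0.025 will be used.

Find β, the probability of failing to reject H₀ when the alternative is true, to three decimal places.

Standardized effect: d = |μ_{active} − μ_{control}| / σ = |43.6 − 32.5| / 11.1 = 1.0000
Noncentrality parameter: δ = d·√(n/2) = 1.0000 × √(10/2) = 2.2361
Critical value for a two-sided test at α = 0.025: z_{α/2} = 2.241.
Power = Φ(δ − 2.241) + Φ(−δ − 2.241) = Φ(-0.005) + Φ(-4.477) = 0.4979 + 0.0000 = 0.4979.
Type II error: β = 1 − power = 1 − 0.4979 = 0.5021.

β ≈ 0.502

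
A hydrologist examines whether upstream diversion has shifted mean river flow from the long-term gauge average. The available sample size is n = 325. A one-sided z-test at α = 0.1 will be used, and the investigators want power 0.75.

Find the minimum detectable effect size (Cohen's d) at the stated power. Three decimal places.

d ≈ 0.109

Need Φ(δ − 1.282) = 0.75, so δ = 1.282 + 0.674 = 1.956.
δ = d·√n ⇒ d = δ/√n = 1.956/√325 = 0.1085.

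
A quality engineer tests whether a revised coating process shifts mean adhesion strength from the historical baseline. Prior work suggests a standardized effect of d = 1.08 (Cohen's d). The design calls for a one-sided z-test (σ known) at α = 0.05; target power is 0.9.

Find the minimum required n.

n = 8

Set Φ(δ − 1.645) = 0.9; then δ − 1.645 = Φ⁻¹(0.9) = 1.282, giving δ = 2.926.
δ = d·√n ⇒ n = (δ/d)² = (2.926 / 1.08)² = 7.34.
Rounding up, n = 8.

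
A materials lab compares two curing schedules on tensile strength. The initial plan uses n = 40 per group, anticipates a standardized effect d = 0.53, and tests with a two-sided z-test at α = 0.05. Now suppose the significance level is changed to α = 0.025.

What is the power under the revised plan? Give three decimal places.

δ = d·√(n/2) = 0.53 × √(40/2) = 2.3702 (unchanged). New critical value: z_{0.0125} = 2.241.
Revised power = Φ(δ − 2.241) + Φ(−δ − 2.241) = Φ(0.129) + Φ(-4.612) = 0.5513 + 0.0000 = 0.5513.

Power ≈ 0.551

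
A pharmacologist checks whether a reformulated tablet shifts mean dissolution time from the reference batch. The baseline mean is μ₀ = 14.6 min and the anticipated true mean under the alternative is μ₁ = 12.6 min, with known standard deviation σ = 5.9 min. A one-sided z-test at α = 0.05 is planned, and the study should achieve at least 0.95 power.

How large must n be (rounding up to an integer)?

Standardized effect: d = |μ₁ − μ₀| / σ = |12.6 − 14.6| / 5.9 = 0.3390
For power 0.95 need Φ(δ − z_{0.05}) = 0.95, so δ = z_{0.05} + z_{0.05} = 1.645 + 1.645 = 3.290.
δ = d·√n ⇒ n = (δ/d)² = (3.290 / 0.3390)² = 94.18.
Round up to the next whole unit.

n = 95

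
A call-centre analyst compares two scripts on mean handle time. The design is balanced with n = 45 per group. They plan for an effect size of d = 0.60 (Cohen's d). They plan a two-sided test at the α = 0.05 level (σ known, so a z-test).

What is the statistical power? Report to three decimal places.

Noncentrality parameter: λ = d·√(n/2) = 0.60 × √(45/2) = 2.8460
Critical value for a two-sided test at α = 0.05: z_{α/2} = 1.960.
Power = Φ(λ − 1.960) + Φ(−λ − 1.960) = Φ(0.886) + Φ(-4.806) = 0.8122 + 0.0000 = 0.8122.

Power ≈ 0.812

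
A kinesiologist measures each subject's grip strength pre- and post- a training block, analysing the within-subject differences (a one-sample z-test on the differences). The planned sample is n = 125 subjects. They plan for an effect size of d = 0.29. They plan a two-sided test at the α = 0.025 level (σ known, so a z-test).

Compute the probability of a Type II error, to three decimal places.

β ≈ 0.158

Noncentrality parameter: λ = d·√n = 0.29 × √125 = 3.2423
Two-sided α = 0.025 → critical value z_{0.0125} = 2.241.
Power = Φ(λ − 2.241) + Φ(−λ − 2.241) = Φ(1.001) + Φ(-5.484) = 0.8416 + 0.0000 = 0.8416.
Type II error: β = 1 − power = 1 − 0.8416 = 0.1584.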